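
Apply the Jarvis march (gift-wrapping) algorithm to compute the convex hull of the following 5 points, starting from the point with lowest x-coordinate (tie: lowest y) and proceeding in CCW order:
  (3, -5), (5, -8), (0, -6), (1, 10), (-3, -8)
Hull (CCW) = [(-3, -8), (5, -8), (1, 10)]

Jarvis march: at each step, from the current hull vertex p, select the next vertex q as the point such that every other point lies strictly to the left of (or on) the directed line p → q. (Equivalently: for every other point r, the cross product (q − p) × (r − p) ≥ 0.)
Starting point (lowest x, tie lowest y): (-3, -8). Wrap until returning to start. Resulting hull: (-3, -8), (5, -8), (1, 10).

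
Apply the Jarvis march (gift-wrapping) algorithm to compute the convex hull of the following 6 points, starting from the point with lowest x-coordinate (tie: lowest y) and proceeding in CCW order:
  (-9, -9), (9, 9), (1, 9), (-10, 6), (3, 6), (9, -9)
Hull (CCW) = [(-10, 6), (-9, -9), (9, -9), (9, 9), (1, 9)]

Jarvis march: at each step, from the current hull vertex p, select the next vertex q as the point such that every other point lies strictly to the left of (or on) the directed line p → q. (Equivalently: for every other point r, the cross product (q − p) × (r − p) ≥ 0.)
Starting point (lowest x, tie lowest y): (-10, 6). Wrap until returning to start. Resulting hull: (-10, 6), (-9, -9), (9, -9), (9, 9), (1, 9).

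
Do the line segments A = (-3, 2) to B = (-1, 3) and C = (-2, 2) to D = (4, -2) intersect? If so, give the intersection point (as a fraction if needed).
No (intersection of containing lines falls outside at least one segment)

Parametrize and solve: t = 2/7, s = -1/14. At least one of these is outside [0, 1], so the segments do not intersect.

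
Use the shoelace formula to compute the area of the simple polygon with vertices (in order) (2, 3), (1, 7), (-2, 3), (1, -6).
Area = 26

Shoelace formula: Area = (1/2) |Σ_i (x_i · y_{i+1} − x_{i+1} · y_i)| (indices mod n). Compute each cross term:
  (2)(7) − (1)(3) = 11
  (1)(3) − (-2)(7) = 17
  (-2)(-6) − (1)(3) = 9
  (1)(3) − (2)(-6) = 15
Sum = 52, so (signed) Area = 52/2 = 26, |Area| = 26.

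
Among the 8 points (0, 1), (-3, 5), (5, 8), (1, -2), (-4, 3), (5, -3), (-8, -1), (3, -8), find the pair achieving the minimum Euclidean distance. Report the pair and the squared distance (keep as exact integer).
Pair = ((-3, 5), (-4, 3)); squared distance = 5

Compute all C(8, 2) = 28 pairwise squared distances (x_i − x_j)² + (y_i − y_j)². The minimum is 5, attained by the pair ((-3, 5), (-4, 3)).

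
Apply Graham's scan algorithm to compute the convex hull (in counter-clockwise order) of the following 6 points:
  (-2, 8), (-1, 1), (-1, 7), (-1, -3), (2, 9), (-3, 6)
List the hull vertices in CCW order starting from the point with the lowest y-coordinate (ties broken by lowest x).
Hull (CCW) = [(-1, -3), (2, 9), (-2, 8), (-3, 6)]

Graham scan procedure:
  1. Find the pivot p₀ = point with lowest y (tie → lowest x): (-1, -3).
  2. Sort the remaining points by polar angle around p₀.
  3. Walk through sorted points, maintaining a stack; pop the top while the last three entries make a non-left turn (cross product ≤ 0).
  4. Final stack is the convex hull in CCW order: (-1, -3), (2, 9), (-2, 8), (-3, 6).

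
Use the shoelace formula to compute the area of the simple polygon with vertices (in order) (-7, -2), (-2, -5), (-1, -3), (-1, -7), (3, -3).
Area = 33/2

Shoelace formula: Area = (1/2) |Σ_i (x_i · y_{i+1} − x_{i+1} · y_i)| (indices mod n). Compute each cross term:
  (-7)(-5) − (-2)(-2) = 31
  (-2)(-3) − (-1)(-5) = 1
  (-1)(-7) − (-1)(-3) = 4
  (-1)(-3) − (3)(-7) = 24
  (3)(-2) − (-7)(-3) = -27
Sum = 33, so (signed) Area = 33/2 = 33/2, |Area| = 33/2.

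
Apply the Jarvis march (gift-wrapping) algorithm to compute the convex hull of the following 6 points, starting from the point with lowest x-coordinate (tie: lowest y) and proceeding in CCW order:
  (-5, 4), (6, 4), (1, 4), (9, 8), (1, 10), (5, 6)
Hull (CCW) = [(-5, 4), (6, 4), (9, 8), (1, 10)]

Jarvis march: at each step, from the current hull vertex p, select the next vertex q as the point such that every other point lies strictly to the left of (or on) the directed line p → q. (Equivalently: for every other point r, the cross product (q − p) × (r − p) ≥ 0.)
Starting point (lowest x, tie lowest y): (-5, 4). Wrap until returning to start. Resulting hull: (-5, 4), (6, 4), (9, 8), (1, 10).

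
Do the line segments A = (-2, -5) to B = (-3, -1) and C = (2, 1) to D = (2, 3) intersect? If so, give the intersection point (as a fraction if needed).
No (intersection of containing lines falls outside at least one segment)

Parametrize and solve: t = -4, s = -11. At least one of these is outside [0, 1], so the segments do not intersect.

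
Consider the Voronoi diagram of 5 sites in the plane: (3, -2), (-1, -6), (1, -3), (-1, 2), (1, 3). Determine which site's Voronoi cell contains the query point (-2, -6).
Nearest site = (-1, -6)

The Voronoi cell of site s contains exactly those query points closer to s than to any other site. Compute squared distances from q = (-2, -6) to each site:
  (-1 − -2)² + (-6 − -6)² = 1
  (1 − -2)² + (-3 − -6)² = 18
  (3 − -2)² + (-2 − -6)² = 41
  (-1 − -2)² + (2 − -6)² = 65
  (1 − -2)² + (3 − -6)² = 90
Minimum is attained by (-1, -6), so q lies in its Voronoi cell.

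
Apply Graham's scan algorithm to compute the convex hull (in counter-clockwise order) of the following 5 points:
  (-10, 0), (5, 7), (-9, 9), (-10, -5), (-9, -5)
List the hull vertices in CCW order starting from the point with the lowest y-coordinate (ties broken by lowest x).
Hull (CCW) = [(-10, -5), (-9, -5), (5, 7), (-9, 9), (-10, 0)]

Graham scan procedure:
  1. Find the pivot p₀ = point with lowest y (tie → lowest x): (-10, -5).
  2. Sort the remaining points by polar angle around p₀.
  3. Walk through sorted points, maintaining a stack; pop the top while the last three entries make a non-left turn (cross product ≤ 0).
  4. Final stack is the convex hull in CCW order: (-10, -5), (-9, -5), (5, 7), (-9, 9), (-10, 0).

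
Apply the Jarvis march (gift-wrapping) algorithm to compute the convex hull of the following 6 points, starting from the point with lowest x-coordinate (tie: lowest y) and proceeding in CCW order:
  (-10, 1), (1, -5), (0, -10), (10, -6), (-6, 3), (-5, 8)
Hull (CCW) = [(-10, 1), (0, -10), (10, -6), (-5, 8)]

Jarvis march: at each step, from the current hull vertex p, select the next vertex q as the point such that every other point lies strictly to the left of (or on) the directed line p → q. (Equivalently: for every other point r, the cross product (q − p) × (r − p) ≥ 0.)
Starting point (lowest x, tie lowest y): (-10, 1). Wrap until returning to start. Resulting hull: (-10, 1), (0, -10), (10, -6), (-5, 8).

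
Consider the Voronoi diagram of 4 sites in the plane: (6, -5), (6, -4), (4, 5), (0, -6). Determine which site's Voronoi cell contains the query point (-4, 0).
Nearest site = (0, -6)

The Voronoi cell of site s contains exactly those query points closer to s than to any other site. Compute squared distances from q = (-4, 0) to each site:
  (0 − -4)² + (-6 − 0)² = 52
  (4 − -4)² + (5 − 0)² = 89
  (6 − -4)² + (-4 − 0)² = 116
  (6 − -4)² + (-5 − 0)² = 125
Minimum is attained by (0, -6), so q lies in its Voronoi cell.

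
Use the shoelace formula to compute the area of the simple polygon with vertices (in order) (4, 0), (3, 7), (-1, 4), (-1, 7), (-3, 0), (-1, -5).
Area = 50

Shoelace formula: Area = (1/2) |Σ_i (x_i · y_{i+1} − x_{i+1} · y_i)| (indices mod n). Compute each cross term:
  (4)(7) − (3)(0) = 28
  (3)(4) − (-1)(7) = 19
  (-1)(7) − (-1)(4) = -3
  (-1)(0) − (-3)(7) = 21
  (-3)(-5) − (-1)(0) = 15
  (-1)(0) − (4)(-5) = 20
Sum = 100, so (signed) Area = 100/2 = 50, |Area| = 50.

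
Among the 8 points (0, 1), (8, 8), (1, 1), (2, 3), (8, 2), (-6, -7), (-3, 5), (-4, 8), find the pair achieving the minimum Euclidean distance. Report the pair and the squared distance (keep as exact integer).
Pair = ((0, 1), (1, 1)); squared distance = 1

Compute all C(8, 2) = 28 pairwise squared distances (x_i − x_j)² + (y_i − y_j)². The minimum is 1, attained by the pair ((0, 1), (1, 1)).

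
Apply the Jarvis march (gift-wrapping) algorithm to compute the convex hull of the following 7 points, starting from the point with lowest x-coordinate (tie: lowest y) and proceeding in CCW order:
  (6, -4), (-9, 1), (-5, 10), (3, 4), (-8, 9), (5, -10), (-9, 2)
Hull (CCW) = [(-9, 1), (5, -10), (6, -4), (3, 4), (-5, 10), (-8, 9), (-9, 2)]

Jarvis march: at each step, from the current hull vertex p, select the next vertex q as the point such that every other point lies strictly to the left of (or on) the directed line p → q. (Equivalently: for every other point r, the cross product (q − p) × (r − p) ≥ 0.)
Starting point (lowest x, tie lowest y): (-9, 1). Wrap until returning to start. Resulting hull: (-9, 1), (5, -10), (6, -4), (3, 4), (-5, 10), (-8, 9), (-9, 2).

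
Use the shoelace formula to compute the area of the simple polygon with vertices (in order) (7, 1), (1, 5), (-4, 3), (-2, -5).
Area = 58

Shoelace formula: Area = (1/2) |Σ_i (x_i · y_{i+1} − x_{i+1} · y_i)| (indices mod n). Compute each cross term:
  (7)(5) − (1)(1) = 34
  (1)(3) − (-4)(5) = 23
  (-4)(-5) − (-2)(3) = 26
  (-2)(1) − (7)(-5) = 33
Sum = 116, so (signed) Area = 116/2 = 58, |Area| = 58.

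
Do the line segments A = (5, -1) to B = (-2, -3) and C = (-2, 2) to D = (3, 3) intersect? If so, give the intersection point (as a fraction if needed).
No (intersection of containing lines falls outside at least one segment)

Parametrize and solve: t = -22/3, s = 35/3. At least one of these is outside [0, 1], so the segments do not intersect.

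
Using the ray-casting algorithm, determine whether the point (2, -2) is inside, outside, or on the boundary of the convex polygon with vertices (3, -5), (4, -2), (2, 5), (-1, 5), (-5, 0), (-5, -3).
The point (2, -2) lies strictly inside the polygon

Cast a horizontal ray to the right from the query point and count how many polygon edges it crosses (each edge strictly once or zero times, handled with the usual half-open convention). 
Parity of crossings → odd ⇒ inside.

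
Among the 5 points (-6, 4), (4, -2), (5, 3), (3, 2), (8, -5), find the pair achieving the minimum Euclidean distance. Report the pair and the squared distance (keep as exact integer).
Pair = ((5, 3), (3, 2)); squared distance = 5

Compute all C(5, 2) = 10 pairwise squared distances (x_i − x_j)² + (y_i − y_j)². The minimum is 5, attained by the pair ((5, 3), (3, 2)).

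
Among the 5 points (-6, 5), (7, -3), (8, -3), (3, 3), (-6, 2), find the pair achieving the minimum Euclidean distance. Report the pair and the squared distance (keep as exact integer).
Pair = ((7, -3), (8, -3)); squared distance = 1

Compute all C(5, 2) = 10 pairwise squared distances (x_i − x_j)² + (y_i − y_j)². The minimum is 1, attained by the pair ((7, -3), (8, -3)).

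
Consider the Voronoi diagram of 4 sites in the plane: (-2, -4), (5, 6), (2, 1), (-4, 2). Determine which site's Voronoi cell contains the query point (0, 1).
Nearest site = (2, 1)

The Voronoi cell of site s contains exactly those query points closer to s than to any other site. Compute squared distances from q = (0, 1) to each site:
  (2 − 0)² + (1 − 1)² = 4
  (-4 − 0)² + (2 − 1)² = 17
  (-2 − 0)² + (-4 − 1)² = 29
  (5 − 0)² + (6 − 1)² = 50
Minimum is attained by (2, 1), so q lies in its Voronoi cell.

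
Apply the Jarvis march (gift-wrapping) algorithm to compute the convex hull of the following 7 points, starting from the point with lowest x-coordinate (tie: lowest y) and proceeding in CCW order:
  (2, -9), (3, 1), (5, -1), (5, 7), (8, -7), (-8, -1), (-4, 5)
Hull (CCW) = [(-8, -1), (2, -9), (8, -7), (5, 7), (-4, 5)]

Jarvis march: at each step, from the current hull vertex p, select the next vertex q as the point such that every other point lies strictly to the left of (or on) the directed line p → q. (Equivalently: for every other point r, the cross product (q − p) × (r − p) ≥ 0.)
Starting point (lowest x, tie lowest y): (-8, -1). Wrap until returning to start. Resulting hull: (-8, -1), (2, -9), (8, -7), (5, 7), (-4, 5).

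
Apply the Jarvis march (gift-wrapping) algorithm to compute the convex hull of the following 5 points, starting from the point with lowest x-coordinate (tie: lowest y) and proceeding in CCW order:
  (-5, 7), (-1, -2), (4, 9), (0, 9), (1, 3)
Hull (CCW) = [(-5, 7), (-1, -2), (4, 9), (0, 9)]

Jarvis march: at each step, from the current hull vertex p, select the next vertex q as the point such that every other point lies strictly to the left of (or on) the directed line p → q. (Equivalently: for every other point r, the cross product (q − p) × (r − p) ≥ 0.)
Starting point (lowest x, tie lowest y): (-5, 7). Wrap until returning to start. Resulting hull: (-5, 7), (-1, -2), (4, 9), (0, 9).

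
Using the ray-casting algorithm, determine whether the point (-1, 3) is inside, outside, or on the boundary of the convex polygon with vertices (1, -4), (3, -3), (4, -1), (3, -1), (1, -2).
The point (-1, 3) lies strictly outside the polygon

Cast a horizontal ray to the right from the query point and count how many polygon edges it crosses (each edge strictly once or zero times, handled with the usual half-open convention). 
Parity of crossings → even ⇒ outside.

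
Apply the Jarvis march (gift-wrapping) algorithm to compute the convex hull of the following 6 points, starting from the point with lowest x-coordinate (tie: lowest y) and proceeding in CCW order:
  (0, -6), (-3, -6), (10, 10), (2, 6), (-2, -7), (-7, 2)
Hull (CCW) = [(-7, 2), (-3, -6), (-2, -7), (0, -6), (10, 10)]

Jarvis march: at each step, from the current hull vertex p, select the next vertex q as the point such that every other point lies strictly to the left of (or on) the directed line p → q. (Equivalently: for every other point r, the cross product (q − p) × (r − p) ≥ 0.)
Starting point (lowest x, tie lowest y): (-7, 2). Wrap until returning to start. Resulting hull: (-7, 2), (-3, -6), (-2, -7), (0, -6), (10, 10).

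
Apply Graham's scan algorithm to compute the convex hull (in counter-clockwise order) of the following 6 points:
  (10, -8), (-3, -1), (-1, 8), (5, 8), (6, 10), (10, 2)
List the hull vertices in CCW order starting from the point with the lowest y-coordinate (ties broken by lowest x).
Hull (CCW) = [(10, -8), (10, 2), (6, 10), (-1, 8), (-3, -1)]

Graham scan procedure:
  1. Find the pivot p₀ = point with lowest y (tie → lowest x): (10, -8).
  2. Sort the remaining points by polar angle around p₀.
  3. Walk through sorted points, maintaining a stack; pop the top while the last three entries make a non-left turn (cross product ≤ 0).
  4. Final stack is the convex hull in CCW order: (10, -8), (10, 2), (6, 10), (-1, 8), (-3, -1).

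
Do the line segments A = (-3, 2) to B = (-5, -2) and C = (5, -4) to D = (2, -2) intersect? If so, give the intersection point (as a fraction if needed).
No (intersection of containing lines falls outside at least one segment)

Parametrize and solve: t = 1/8, s = 11/4. At least one of these is outside [0, 1], so the segments do not intersect.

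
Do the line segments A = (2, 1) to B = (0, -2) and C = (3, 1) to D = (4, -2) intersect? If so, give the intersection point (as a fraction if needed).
No (intersection of containing lines falls outside at least one segment)

Parametrize and solve: t = -1/3, s = -1/3. At least one of these is outside [0, 1], so the segments do not intersect.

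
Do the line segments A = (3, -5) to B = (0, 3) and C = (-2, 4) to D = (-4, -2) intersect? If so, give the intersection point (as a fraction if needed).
No (intersection of containing lines falls outside at least one segment)

Parametrize and solve: t = 24/17, s = -13/34. At least one of these is outside [0, 1], so the segments do not intersect.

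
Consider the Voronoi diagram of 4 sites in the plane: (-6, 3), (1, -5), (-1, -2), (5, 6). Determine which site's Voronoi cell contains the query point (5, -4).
Nearest site = (1, -5)

The Voronoi cell of site s contains exactly those query points closer to s than to any other site. Compute squared distances from q = (5, -4) to each site:
  (1 − 5)² + (-5 − -4)² = 17
  (-1 − 5)² + (-2 − -4)² = 40
  (5 − 5)² + (6 − -4)² = 100
  (-6 − 5)² + (3 − -4)² = 170
Minimum is attained by (1, -5), so q lies in its Voronoi cell.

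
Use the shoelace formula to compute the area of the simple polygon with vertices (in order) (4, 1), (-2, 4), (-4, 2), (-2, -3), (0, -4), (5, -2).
Area = 87/2

Shoelace formula: Area = (1/2) |Σ_i (x_i · y_{i+1} − x_{i+1} · y_i)| (indices mod n). Compute each cross term:
  (4)(4) − (-2)(1) = 18
  (-2)(2) − (-4)(4) = 12
  (-4)(-3) − (-2)(2) = 16
  (-2)(-4) − (0)(-3) = 8
  (0)(-2) − (5)(-4) = 20
  (5)(1) − (4)(-2) = 13
Sum = 87, so (signed) Area = 87/2 = 87/2, |Area| = 87/2.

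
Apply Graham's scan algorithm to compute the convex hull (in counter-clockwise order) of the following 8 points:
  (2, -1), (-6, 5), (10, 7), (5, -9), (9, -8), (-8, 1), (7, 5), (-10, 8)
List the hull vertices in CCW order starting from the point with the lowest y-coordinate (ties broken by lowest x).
Hull (CCW) = [(5, -9), (9, -8), (10, 7), (-10, 8), (-8, 1)]

Graham scan procedure:
  1. Find the pivot p₀ = point with lowest y (tie → lowest x): (5, -9).
  2. Sort the remaining points by polar angle around p₀.
  3. Walk through sorted points, maintaining a stack; pop the top while the last three entries make a non-left turn (cross product ≤ 0).
  4. Final stack is the convex hull in CCW order: (5, -9), (9, -8), (10, 7), (-10, 8), (-8, 1).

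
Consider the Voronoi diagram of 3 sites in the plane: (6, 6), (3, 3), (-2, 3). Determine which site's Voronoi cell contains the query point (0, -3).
Nearest site = (-2, 3)

The Voronoi cell of site s contains exactly those query points closer to s than to any other site. Compute squared distances from q = (0, -3) to each site:
  (-2 − 0)² + (3 − -3)² = 40
  (3 − 0)² + (3 − -3)² = 45
  (6 − 0)² + (6 − -3)² = 117
Minimum is attained by (-2, 3), so q lies in its Voronoi cell.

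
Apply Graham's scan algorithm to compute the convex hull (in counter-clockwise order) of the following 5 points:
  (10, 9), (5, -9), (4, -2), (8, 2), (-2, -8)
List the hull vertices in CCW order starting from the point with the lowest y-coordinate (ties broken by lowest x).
Hull (CCW) = [(5, -9), (10, 9), (-2, -8)]

Graham scan procedure:
  1. Find the pivot p₀ = point with lowest y (tie → lowest x): (5, -9).
  2. Sort the remaining points by polar angle around p₀.
  3. Walk through sorted points, maintaining a stack; pop the top while the last three entries make a non-left turn (cross product ≤ 0).
  4. Final stack is the convex hull in CCW order: (5, -9), (10, 9), (-2, -8).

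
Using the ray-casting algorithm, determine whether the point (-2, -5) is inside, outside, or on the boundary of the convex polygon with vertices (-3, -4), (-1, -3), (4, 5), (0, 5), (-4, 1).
The point (-2, -5) lies strictly outside the polygon

Cast a horizontal ray to the right from the query point and count how many polygon edges it crosses (each edge strictly once or zero times, handled with the usual half-open convention). 
Parity of crossings → even ⇒ outside.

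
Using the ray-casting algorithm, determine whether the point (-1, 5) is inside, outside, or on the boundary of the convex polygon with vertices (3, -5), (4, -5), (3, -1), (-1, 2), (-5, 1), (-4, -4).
The point (-1, 5) lies strictly outside the polygon

Cast a horizontal ray to the right from the query point and count how many polygon edges it crosses (each edge strictly once or zero times, handled with the usual half-open convention). 
Parity of crossings → even ⇒ outside.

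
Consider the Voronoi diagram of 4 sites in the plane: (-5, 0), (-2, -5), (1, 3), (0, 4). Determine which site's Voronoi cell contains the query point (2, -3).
Nearest site = (-2, -5)

The Voronoi cell of site s contains exactly those query points closer to s than to any other site. Compute squared distances from q = (2, -3) to each site:
  (-2 − 2)² + (-5 − -3)² = 20
  (1 − 2)² + (3 − -3)² = 37
  (0 − 2)² + (4 − -3)² = 53
  (-5 − 2)² + (0 − -3)² = 58
Minimum is attained by (-2, -5), so q lies in its Voronoi cell.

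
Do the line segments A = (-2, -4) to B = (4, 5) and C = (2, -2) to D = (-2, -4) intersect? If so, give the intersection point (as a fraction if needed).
Yes; intersection at (-2, -4) (t = 0 on AB, s = 1 on CD)

Parametrize AB as A + t(B − A) = (-2 + 6 t, -4 + 9 t) and CD as C + s(D − C) = (2 + -4 s, -2 + -2 s). Solve the linear system for (t, s). Determinant = -24 ≠ 0, so a unique intersection of the containing lines exists. Solution: t = 0, s = 1 — both in [0, 1], so the segments cross. Intersection point: (-2, -4).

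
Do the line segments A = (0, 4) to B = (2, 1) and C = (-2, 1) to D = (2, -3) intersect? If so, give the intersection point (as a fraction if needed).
No (intersection of containing lines falls outside at least one segment)

Parametrize and solve: t = 5, s = 3. At least one of these is outside [0, 1], so the segments do not intersect.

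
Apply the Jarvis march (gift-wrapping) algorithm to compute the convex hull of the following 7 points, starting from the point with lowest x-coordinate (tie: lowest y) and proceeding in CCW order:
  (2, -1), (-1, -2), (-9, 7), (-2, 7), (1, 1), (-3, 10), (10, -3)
Hull (CCW) = [(-9, 7), (-1, -2), (10, -3), (-3, 10)]

Jarvis march: at each step, from the current hull vertex p, select the next vertex q as the point such that every other point lies strictly to the left of (or on) the directed line p → q. (Equivalently: for every other point r, the cross product (q − p) × (r − p) ≥ 0.)
Starting point (lowest x, tie lowest y): (-9, 7). Wrap until returning to start. Resulting hull: (-9, 7), (-1, -2), (10, -3), (-3, 10).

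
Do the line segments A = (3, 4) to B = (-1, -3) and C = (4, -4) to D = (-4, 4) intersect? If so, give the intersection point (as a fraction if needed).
Yes; intersection at (5/11, -5/11) (t = 7/11 on AB, s = 39/88 on CD)

Parametrize AB as A + t(B − A) = (3 + -4 t, 4 + -7 t) and CD as C + s(D − C) = (4 + -8 s, -4 + 8 s). Solve the linear system for (t, s). Determinant = 88 ≠ 0, so a unique intersection of the containing lines exists. Solution: t = 7/11, s = 39/88 — both in [0, 1], so the segments cross. Intersection point: (5/11, -5/11).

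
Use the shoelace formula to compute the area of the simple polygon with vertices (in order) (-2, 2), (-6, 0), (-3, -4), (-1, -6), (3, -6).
Area = 34

Shoelace formula: Area = (1/2) |Σ_i (x_i · y_{i+1} − x_{i+1} · y_i)| (indices mod n). Compute each cross term:
  (-2)(0) − (-6)(2) = 12
  (-6)(-4) − (-3)(0) = 24
  (-3)(-6) − (-1)(-4) = 14
  (-1)(-6) − (3)(-6) = 24
  (3)(2) − (-2)(-6) = -6
Sum = 68, so (signed) Area = 68/2 = 34, |Area| = 34.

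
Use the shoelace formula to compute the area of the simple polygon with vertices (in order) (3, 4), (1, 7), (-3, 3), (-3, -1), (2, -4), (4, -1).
Area = 50

Shoelace formula: Area = (1/2) |Σ_i (x_i · y_{i+1} − x_{i+1} · y_i)| (indices mod n). Compute each cross term:
  (3)(7) − (1)(4) = 17
  (1)(3) − (-3)(7) = 24
  (-3)(-1) − (-3)(3) = 12
  (-3)(-4) − (2)(-1) = 14
  (2)(-1) − (4)(-4) = 14
  (4)(4) − (3)(-1) = 19
Sum = 100, so (signed) Area = 100/2 = 50, |Area| = 50.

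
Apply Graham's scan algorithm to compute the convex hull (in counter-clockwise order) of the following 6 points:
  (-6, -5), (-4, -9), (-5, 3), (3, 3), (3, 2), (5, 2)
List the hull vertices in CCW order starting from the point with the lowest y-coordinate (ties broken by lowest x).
Hull (CCW) = [(-4, -9), (5, 2), (3, 3), (-5, 3), (-6, -5)]

Graham scan procedure:
  1. Find the pivot p₀ = point with lowest y (tie → lowest x): (-4, -9).
  2. Sort the remaining points by polar angle around p₀.
  3. Walk through sorted points, maintaining a stack; pop the top while the last three entries make a non-left turn (cross product ≤ 0).
  4. Final stack is the convex hull in CCW order: (-4, -9), (5, 2), (3, 3), (-5, 3), (-6, -5).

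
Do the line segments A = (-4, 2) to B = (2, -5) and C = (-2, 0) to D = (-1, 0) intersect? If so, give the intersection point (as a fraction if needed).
No (intersection of containing lines falls outside at least one segment)

Parametrize and solve: t = 2/7, s = -2/7. At least one of these is outside [0, 1], so the segments do not intersect.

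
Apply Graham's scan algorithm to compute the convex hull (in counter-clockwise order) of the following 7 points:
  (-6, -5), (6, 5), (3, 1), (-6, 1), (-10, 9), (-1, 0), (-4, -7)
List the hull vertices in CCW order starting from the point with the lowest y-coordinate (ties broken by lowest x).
Hull (CCW) = [(-4, -7), (3, 1), (6, 5), (-10, 9), (-6, -5)]

Graham scan procedure:
  1. Find the pivot p₀ = point with lowest y (tie → lowest x): (-4, -7).
  2. Sort the remaining points by polar angle around p₀.
  3. Walk through sorted points, maintaining a stack; pop the top while the last three entries make a non-left turn (cross product ≤ 0).
  4. Final stack is the convex hull in CCW order: (-4, -7), (3, 1), (6, 5), (-10, 9), (-6, -5).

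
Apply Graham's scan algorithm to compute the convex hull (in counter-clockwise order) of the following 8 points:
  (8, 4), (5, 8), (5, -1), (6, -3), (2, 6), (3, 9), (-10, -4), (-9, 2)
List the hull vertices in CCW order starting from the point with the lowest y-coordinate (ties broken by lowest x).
Hull (CCW) = [(-10, -4), (6, -3), (8, 4), (5, 8), (3, 9), (-9, 2)]

Graham scan procedure:
  1. Find the pivot p₀ = point with lowest y (tie → lowest x): (-10, -4).
  2. Sort the remaining points by polar angle around p₀.
  3. Walk through sorted points, maintaining a stack; pop the top while the last three entries make a non-left turn (cross product ≤ 0).
  4. Final stack is the convex hull in CCW order: (-10, -4), (6, -3), (8, 4), (5, 8), (3, 9), (-9, 2).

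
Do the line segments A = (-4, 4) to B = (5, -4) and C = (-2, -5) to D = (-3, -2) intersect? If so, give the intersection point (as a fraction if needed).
No (intersection of containing lines falls outside at least one segment)

Parametrize and solve: t = -3/19, s = 65/19. At least one of these is outside [0, 1], so the segments do not intersect.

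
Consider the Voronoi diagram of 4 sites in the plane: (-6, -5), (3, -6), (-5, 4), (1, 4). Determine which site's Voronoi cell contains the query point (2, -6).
Nearest site = (3, -6)

The Voronoi cell of site s contains exactly those query points closer to s than to any other site. Compute squared distances from q = (2, -6) to each site:
  (3 − 2)² + (-6 − -6)² = 1
  (-6 − 2)² + (-5 − -6)² = 65
  (1 − 2)² + (4 − -6)² = 101
  (-5 − 2)² + (4 − -6)² = 149
Minimum is attained by (3, -6), so q lies in its Voronoi cell.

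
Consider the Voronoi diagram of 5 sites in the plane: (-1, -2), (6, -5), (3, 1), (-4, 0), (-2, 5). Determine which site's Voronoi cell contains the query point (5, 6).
Nearest site = (3, 1)

The Voronoi cell of site s contains exactly those query points closer to s than to any other site. Compute squared distances from q = (5, 6) to each site:
  (3 − 5)² + (1 − 6)² = 29
  (-2 − 5)² + (5 − 6)² = 50
  (-1 − 5)² + (-2 − 6)² = 100
  (-4 − 5)² + (0 − 6)² = 117
  (6 − 5)² + (-5 − 6)² = 122
Minimum is attained by (3, 1), so q lies in its Voronoi cell.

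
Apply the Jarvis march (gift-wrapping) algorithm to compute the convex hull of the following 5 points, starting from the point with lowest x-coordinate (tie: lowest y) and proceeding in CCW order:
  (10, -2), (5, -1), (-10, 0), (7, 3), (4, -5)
Hull (CCW) = [(-10, 0), (4, -5), (10, -2), (7, 3)]

Jarvis march: at each step, from the current hull vertex p, select the next vertex q as the point such that every other point lies strictly to the left of (or on) the directed line p → q. (Equivalently: for every other point r, the cross product (q − p) × (r − p) ≥ 0.)
Starting point (lowest x, tie lowest y): (-10, 0). Wrap until returning to start. Resulting hull: (-10, 0), (4, -5), (10, -2), (7, 3).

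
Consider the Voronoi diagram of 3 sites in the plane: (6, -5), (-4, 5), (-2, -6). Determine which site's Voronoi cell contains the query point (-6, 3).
Nearest site = (-4, 5)

The Voronoi cell of site s contains exactly those query points closer to s than to any other site. Compute squared distances from q = (-6, 3) to each site:
  (-4 − -6)² + (5 − 3)² = 8
  (-2 − -6)² + (-6 − 3)² = 97
  (6 − -6)² + (-5 − 3)² = 208
Minimum is attained by (-4, 5), so q lies in its Voronoi cell.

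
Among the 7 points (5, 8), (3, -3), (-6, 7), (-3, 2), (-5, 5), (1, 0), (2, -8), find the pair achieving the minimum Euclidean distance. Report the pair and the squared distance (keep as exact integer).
Pair = ((-6, 7), (-5, 5)); squared distance = 5

Compute all C(7, 2) = 21 pairwise squared distances (x_i − x_j)² + (y_i − y_j)². The minimum is 5, attained by the pair ((-6, 7), (-5, 5)).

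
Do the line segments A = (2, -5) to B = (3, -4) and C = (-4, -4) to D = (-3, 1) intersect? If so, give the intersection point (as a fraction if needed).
No (intersection of containing lines falls outside at least one segment)

Parametrize and solve: t = -31/4, s = -7/4. At least one of these is outside [0, 1], so the segments do not intersect.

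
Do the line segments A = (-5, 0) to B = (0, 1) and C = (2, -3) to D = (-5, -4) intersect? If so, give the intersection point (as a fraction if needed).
No (intersection of containing lines falls outside at least one segment)

Parametrize and solve: t = -14, s = 11. At least one of these is outside [0, 1], so the segments do not intersect.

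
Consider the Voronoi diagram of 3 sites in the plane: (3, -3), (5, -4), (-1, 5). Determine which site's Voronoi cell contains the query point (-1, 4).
Nearest site = (-1, 5)

The Voronoi cell of site s contains exactly those query points closer to s than to any other site. Compute squared distances from q = (-1, 4) to each site:
  (-1 − -1)² + (5 − 4)² = 1
  (3 − -1)² + (-3 − 4)² = 65
  (5 − -1)² + (-4 − 4)² = 100
Minimum is attained by (-1, 5), so q lies in its Voronoi cell.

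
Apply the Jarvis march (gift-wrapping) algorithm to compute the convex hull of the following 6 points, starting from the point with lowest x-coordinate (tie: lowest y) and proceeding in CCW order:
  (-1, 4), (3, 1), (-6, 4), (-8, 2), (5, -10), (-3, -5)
Hull (CCW) = [(-8, 2), (-3, -5), (5, -10), (3, 1), (-1, 4), (-6, 4)]

Jarvis march: at each step, from the current hull vertex p, select the next vertex q as the point such that every other point lies strictly to the left of (or on) the directed line p → q. (Equivalently: for every other point r, the cross product (q − p) × (r − p) ≥ 0.)
Starting point (lowest x, tie lowest y): (-8, 2). Wrap until returning to start. Resulting hull: (-8, 2), (-3, -5), (5, -10), (3, 1), (-1, 4), (-6, 4).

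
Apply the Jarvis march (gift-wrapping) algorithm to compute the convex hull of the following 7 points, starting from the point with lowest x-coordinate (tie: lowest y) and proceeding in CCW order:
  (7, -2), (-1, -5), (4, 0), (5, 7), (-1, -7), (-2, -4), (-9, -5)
Hull (CCW) = [(-9, -5), (-1, -7), (7, -2), (5, 7)]

Jarvis march: at each step, from the current hull vertex p, select the next vertex q as the point such that every other point lies strictly to the left of (or on) the directed line p → q. (Equivalently: for every other point r, the cross product (q − p) × (r − p) ≥ 0.)
Starting point (lowest x, tie lowest y): (-9, -5). Wrap until returning to start. Resulting hull: (-9, -5), (-1, -7), (7, -2), (5, 7).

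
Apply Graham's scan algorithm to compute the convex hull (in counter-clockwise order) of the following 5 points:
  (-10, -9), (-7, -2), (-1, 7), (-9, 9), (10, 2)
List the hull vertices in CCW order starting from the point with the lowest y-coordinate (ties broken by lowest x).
Hull (CCW) = [(-10, -9), (10, 2), (-1, 7), (-9, 9)]

Graham scan procedure:
  1. Find the pivot p₀ = point with lowest y (tie → lowest x): (-10, -9).
  2. Sort the remaining points by polar angle around p₀.
  3. Walk through sorted points, maintaining a stack; pop the top while the last three entries make a non-left turn (cross product ≤ 0).
  4. Final stack is the convex hull in CCW order: (-10, -9), (10, 2), (-1, 7), (-9, 9).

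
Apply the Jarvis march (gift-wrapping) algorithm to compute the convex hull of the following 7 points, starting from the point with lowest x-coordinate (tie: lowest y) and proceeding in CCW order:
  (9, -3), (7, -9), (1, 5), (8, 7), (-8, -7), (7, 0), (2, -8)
Hull (CCW) = [(-8, -7), (7, -9), (9, -3), (8, 7), (1, 5)]

Jarvis march: at each step, from the current hull vertex p, select the next vertex q as the point such that every other point lies strictly to the left of (or on) the directed line p → q. (Equivalently: for every other point r, the cross product (q − p) × (r − p) ≥ 0.)
Starting point (lowest x, tie lowest y): (-8, -7). Wrap until returning to start. Resulting hull: (-8, -7), (7, -9), (9, -3), (8, 7), (1, 5).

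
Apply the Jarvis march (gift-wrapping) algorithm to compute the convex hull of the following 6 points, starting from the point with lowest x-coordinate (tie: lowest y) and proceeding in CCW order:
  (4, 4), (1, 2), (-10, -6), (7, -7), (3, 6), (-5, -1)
Hull (CCW) = [(-10, -6), (7, -7), (4, 4), (3, 6), (-5, -1)]

Jarvis march: at each step, from the current hull vertex p, select the next vertex q as the point such that every other point lies strictly to the left of (or on) the directed line p → q. (Equivalently: for every other point r, the cross product (q − p) × (r − p) ≥ 0.)
Starting point (lowest x, tie lowest y): (-10, -6). Wrap until returning to start. Resulting hull: (-10, -6), (7, -7), (4, 4), (3, 6), (-5, -1).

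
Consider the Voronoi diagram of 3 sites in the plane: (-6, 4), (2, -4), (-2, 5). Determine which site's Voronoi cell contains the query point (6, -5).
Nearest site = (2, -4)

The Voronoi cell of site s contains exactly those query points closer to s than to any other site. Compute squared distances from q = (6, -5) to each site:
  (2 − 6)² + (-4 − -5)² = 17
  (-2 − 6)² + (5 − -5)² = 164
  (-6 − 6)² + (4 − -5)² = 225
Minimum is attained by (2, -4), so q lies in its Voronoi cell.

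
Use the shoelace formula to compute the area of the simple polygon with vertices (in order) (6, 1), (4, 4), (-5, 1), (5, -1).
Area = 55/2

Shoelace formula: Area = (1/2) |Σ_i (x_i · y_{i+1} − x_{i+1} · y_i)| (indices mod n). Compute each cross term:
  (6)(4) − (4)(1) = 20
  (4)(1) − (-5)(4) = 24
  (-5)(-1) − (5)(1) = 0
  (5)(1) − (6)(-1) = 11
Sum = 55, so (signed) Area = 55/2 = 55/2, |Area| = 55/2.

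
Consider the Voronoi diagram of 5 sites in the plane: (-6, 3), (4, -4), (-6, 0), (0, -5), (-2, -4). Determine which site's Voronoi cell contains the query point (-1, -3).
Nearest site = (-2, -4)

The Voronoi cell of site s contains exactly those query points closer to s than to any other site. Compute squared distances from q = (-1, -3) to each site:
  (-2 − -1)² + (-4 − -3)² = 2
  (0 − -1)² + (-5 − -3)² = 5
  (4 − -1)² + (-4 − -3)² = 26
  (-6 − -1)² + (0 − -3)² = 34
  (-6 − -1)² + (3 − -3)² = 61
Minimum is attained by (-2, -4), so q lies in its Voronoi cell.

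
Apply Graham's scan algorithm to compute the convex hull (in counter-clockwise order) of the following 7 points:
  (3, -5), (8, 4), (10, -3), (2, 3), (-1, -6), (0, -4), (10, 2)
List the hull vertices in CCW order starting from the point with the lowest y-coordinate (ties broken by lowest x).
Hull (CCW) = [(-1, -6), (3, -5), (10, -3), (10, 2), (8, 4), (2, 3)]

Graham scan procedure:
  1. Find the pivot p₀ = point with lowest y (tie → lowest x): (-1, -6).
  2. Sort the remaining points by polar angle around p₀.
  3. Walk through sorted points, maintaining a stack; pop the top while the last three entries make a non-left turn (cross product ≤ 0).
  4. Final stack is the convex hull in CCW order: (-1, -6), (3, -5), (10, -3), (10, 2), (8, 4), (2, 3).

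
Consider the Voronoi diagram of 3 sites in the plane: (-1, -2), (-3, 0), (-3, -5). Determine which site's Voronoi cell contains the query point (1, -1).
Nearest site = (-1, -2)

The Voronoi cell of site s contains exactly those query points closer to s than to any other site. Compute squared distances from q = (1, -1) to each site:
  (-1 − 1)² + (-2 − -1)² = 5
  (-3 − 1)² + (0 − -1)² = 17
  (-3 − 1)² + (-5 − -1)² = 32
Minimum is attained by (-1, -2), so q lies in its Voronoi cell.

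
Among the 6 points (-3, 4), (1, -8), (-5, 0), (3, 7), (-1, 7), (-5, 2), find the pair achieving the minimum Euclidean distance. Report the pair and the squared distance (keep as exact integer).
Pair = ((-5, 0), (-5, 2)); squared distance = 4

Compute all C(6, 2) = 15 pairwise squared distances (x_i − x_j)² + (y_i − y_j)². The minimum is 4, attained by the pair ((-5, 0), (-5, 2)).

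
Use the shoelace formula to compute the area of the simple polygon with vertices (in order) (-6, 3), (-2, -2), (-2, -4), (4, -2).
Area = 21

Shoelace formula: Area = (1/2) |Σ_i (x_i · y_{i+1} − x_{i+1} · y_i)| (indices mod n). Compute each cross term:
  (-6)(-2) − (-2)(3) = 18
  (-2)(-4) − (-2)(-2) = 4
  (-2)(-2) − (4)(-4) = 20
  (4)(3) − (-6)(-2) = 0
Sum = 42, so (signed) Area = 42/2 = 21, |Area| = 21.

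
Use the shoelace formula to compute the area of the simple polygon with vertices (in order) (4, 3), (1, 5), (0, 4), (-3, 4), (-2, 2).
Area = 21/2

Shoelace formula: Area = (1/2) |Σ_i (x_i · y_{i+1} − x_{i+1} · y_i)| (indices mod n). Compute each cross term:
  (4)(5) − (1)(3) = 17
  (1)(4) − (0)(5) = 4
  (0)(4) − (-3)(4) = 12
  (-3)(2) − (-2)(4) = 2
  (-2)(3) − (4)(2) = -14
Sum = 21, so (signed) Area = 21/2 = 21/2, |Area| = 21/2.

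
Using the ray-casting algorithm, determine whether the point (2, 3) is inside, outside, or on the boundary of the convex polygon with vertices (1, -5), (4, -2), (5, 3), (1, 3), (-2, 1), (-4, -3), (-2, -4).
The point (2, 3) lies on the polygon boundary

Boundary check: the query satisfies the collinearity and bounding-box conditions for some polygon edge, so it lies exactly on the boundary.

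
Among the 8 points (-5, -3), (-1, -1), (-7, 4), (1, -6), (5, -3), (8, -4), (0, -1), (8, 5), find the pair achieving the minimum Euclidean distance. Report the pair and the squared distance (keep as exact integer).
Pair = ((-1, -1), (0, -1)); squared distance = 1

Compute all C(8, 2) = 28 pairwise squared distances (x_i − x_j)² + (y_i − y_j)². The minimum is 1, attained by the pair ((-1, -1), (0, -1)).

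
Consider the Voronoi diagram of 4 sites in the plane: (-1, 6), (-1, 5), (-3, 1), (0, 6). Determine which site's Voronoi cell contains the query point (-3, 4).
Nearest site = (-1, 5)

The Voronoi cell of site s contains exactly those query points closer to s than to any other site. Compute squared distances from q = (-3, 4) to each site:
  (-1 − -3)² + (5 − 4)² = 5
  (-1 − -3)² + (6 − 4)² = 8
  (-3 − -3)² + (1 − 4)² = 9
  (0 − -3)² + (6 − 4)² = 13
Minimum is attained by (-1, 5), so q lies in its Voronoi cell.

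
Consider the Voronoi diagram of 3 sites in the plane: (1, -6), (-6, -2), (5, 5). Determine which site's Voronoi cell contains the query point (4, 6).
Nearest site = (5, 5)

The Voronoi cell of site s contains exactly those query points closer to s than to any other site. Compute squared distances from q = (4, 6) to each site:
  (5 − 4)² + (5 − 6)² = 2
  (1 − 4)² + (-6 − 6)² = 153
  (-6 − 4)² + (-2 − 6)² = 164
Minimum is attained by (5, 5), so q lies in its Voronoi cell.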